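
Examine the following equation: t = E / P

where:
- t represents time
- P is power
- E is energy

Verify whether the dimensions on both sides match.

Yes

t (time) has dimensions [T].
P (power) has dimensions [L^2 M T^-3].
E (energy) has dimensions [L^2 M T^-2].

Left side: [T]
Right side: [T]

Both sides have the same dimensions, so the equation is dimensionally consistent.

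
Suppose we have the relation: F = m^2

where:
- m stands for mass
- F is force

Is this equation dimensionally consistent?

No

m (mass) has dimensions [M].
F (force) has dimensions [L M T^-2].

Left side: [L M T^-2]
Right side: [M^2]

The two sides have different dimensions, so the equation is NOT dimensionally consistent.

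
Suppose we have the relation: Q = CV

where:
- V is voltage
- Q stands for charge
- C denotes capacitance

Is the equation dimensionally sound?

Yes

V (voltage) has dimensions [I^-1 L^2 M T^-3].
Q (charge) has dimensions [I T].
C (capacitance) has dimensions [I^2 L^-2 M^-1 T^4].

Left side: [I T]
Right side: [I T]

Both sides have the same dimensions, so the equation is dimensionally consistent.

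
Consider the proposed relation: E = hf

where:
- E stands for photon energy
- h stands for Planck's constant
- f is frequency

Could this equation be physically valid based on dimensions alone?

Yes

E (photon energy) has dimensions [L^2 M T^-2].
h (Planck's constant) has dimensions [L^2 M T^-1].
f (frequency) has dimensions [T^-1].

Left side: [L^2 M T^-2]
Right side: [L^2 M T^-2]

Both sides have the same dimensions, so the equation is dimensionally consistent.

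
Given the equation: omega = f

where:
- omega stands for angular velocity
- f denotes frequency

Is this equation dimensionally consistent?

Yes

omega (angular velocity) has dimensions [T^-1].
f (frequency) has dimensions [T^-1].

Left side: [T^-1]
Right side: [T^-1]

Both sides have the same dimensions, so the equation is dimensionally consistent.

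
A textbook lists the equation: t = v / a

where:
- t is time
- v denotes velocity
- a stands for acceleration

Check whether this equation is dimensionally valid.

Yes

t (time) has dimensions [T].
v (velocity) has dimensions [L T^-1].
a (acceleration) has dimensions [L T^-2].

Left side: [T]
Right side: [T]

Both sides have the same dimensions, so the equation is dimensionally consistent.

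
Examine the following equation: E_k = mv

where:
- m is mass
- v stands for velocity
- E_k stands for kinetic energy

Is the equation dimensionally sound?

No

m (mass) has dimensions [M].
v (velocity) has dimensions [L T^-1].
E_k (kinetic energy) has dimensions [L^2 M T^-2].

Left side: [L^2 M T^-2]
Right side: [L M T^-1]

The two sides have different dimensions, so the equation is NOT dimensionally consistent.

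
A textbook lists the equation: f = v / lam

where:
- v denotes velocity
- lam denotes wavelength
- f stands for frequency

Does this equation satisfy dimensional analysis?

Yes

v (velocity) has dimensions [L T^-1].
lam (wavelength) has dimensions [L].
f (frequency) has dimensions [T^-1].

Left side: [T^-1]
Right side: [T^-1]

Both sides have the same dimensions, so the equation is dimensionally consistent.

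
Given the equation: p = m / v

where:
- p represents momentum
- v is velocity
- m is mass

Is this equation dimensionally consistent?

No

p (momentum) has dimensions [L M T^-1].
v (velocity) has dimensions [L T^-1].
m (mass) has dimensions [M].

Left side: [L M T^-1]
Right side: [L^-1 M T]

The two sides have different dimensions, so the equation is NOT dimensionally consistent.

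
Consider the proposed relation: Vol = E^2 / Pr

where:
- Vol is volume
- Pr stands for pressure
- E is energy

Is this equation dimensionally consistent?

No

Vol (volume) has dimensions [L^3].
Pr (pressure) has dimensions [L^-1 M T^-2].
E (energy) has dimensions [L^2 M T^-2].

Left side: [L^3]
Right side: [L^5 M T^-2]

The two sides have different dimensions, so the equation is NOT dimensionally consistent.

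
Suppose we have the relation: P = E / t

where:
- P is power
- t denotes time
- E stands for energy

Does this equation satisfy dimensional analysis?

Yes

P (power) has dimensions [L^2 M T^-3].
t (time) has dimensions [T].
E (energy) has dimensions [L^2 M T^-2].

Left side: [L^2 M T^-3]
Right side: [L^2 M T^-3]

Both sides have the same dimensions, so the equation is dimensionally consistent.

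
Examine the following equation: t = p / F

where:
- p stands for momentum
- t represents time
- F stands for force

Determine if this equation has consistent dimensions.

Yes

p (momentum) has dimensions [L M T^-1].
t (time) has dimensions [T].
F (force) has dimensions [L M T^-2].

Left side: [T]
Right side: [T]

Both sides have the same dimensions, so the equation is dimensionally consistent.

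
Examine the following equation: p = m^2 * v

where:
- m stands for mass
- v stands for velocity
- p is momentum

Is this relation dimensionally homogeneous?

No

m (mass) has dimensions [M].
v (velocity) has dimensions [L T^-1].
p (momentum) has dimensions [L M T^-1].

Left side: [L M T^-1]
Right side: [L M^2 T^-1]

The two sides have different dimensions, so the equation is NOT dimensionally consistent.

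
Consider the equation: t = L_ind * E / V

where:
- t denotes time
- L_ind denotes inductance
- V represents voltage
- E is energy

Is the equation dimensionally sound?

No

t (time) has dimensions [T].
L_ind (inductance) has dimensions [I^-2 L^2 M T^-2].
V (voltage) has dimensions [I^-1 L^2 M T^-3].
E (energy) has dimensions [L^2 M T^-2].

Left side: [T]
Right side: [I^-1 L^2 M T^-1]

The two sides have different dimensions, so the equation is NOT dimensionally consistent.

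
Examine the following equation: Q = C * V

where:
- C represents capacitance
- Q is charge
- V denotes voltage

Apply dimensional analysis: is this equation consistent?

Yes

C (capacitance) has dimensions [I^2 L^-2 M^-1 T^4].
Q (charge) has dimensions [I T].
V (voltage) has dimensions [I^-1 L^2 M T^-3].

Left side: [I T]
Right side: [I T]

Both sides have the same dimensions, so the equation is dimensionally consistent.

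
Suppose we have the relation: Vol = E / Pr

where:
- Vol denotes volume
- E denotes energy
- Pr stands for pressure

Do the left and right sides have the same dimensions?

Yes

Vol (volume) has dimensions [L^3].
E (energy) has dimensions [L^2 M T^-2].
Pr (pressure) has dimensions [L^-1 M T^-2].

Left side: [L^3]
Right side: [L^3]

Both sides have the same dimensions, so the equation is dimensionally consistent.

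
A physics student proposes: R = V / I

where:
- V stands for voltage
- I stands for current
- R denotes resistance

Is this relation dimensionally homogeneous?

Yes

V (voltage) has dimensions [I^-1 L^2 M T^-3].
I (current) has dimensions [I].
R (resistance) has dimensions [I^-2 L^2 M T^-3].

Left side: [I^-2 L^2 M T^-3]
Right side: [I^-2 L^2 M T^-3]

Both sides have the same dimensions, so the equation is dimensionally consistent.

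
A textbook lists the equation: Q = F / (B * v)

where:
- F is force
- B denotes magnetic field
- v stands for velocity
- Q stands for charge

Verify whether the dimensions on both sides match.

Yes

F (force) has dimensions [L M T^-2].
B (magnetic field) has dimensions [I^-1 M T^-2].
v (velocity) has dimensions [L T^-1].
Q (charge) has dimensions [I T].

Left side: [I T]
Right side: [I T]

Both sides have the same dimensions, so the equation is dimensionally consistent.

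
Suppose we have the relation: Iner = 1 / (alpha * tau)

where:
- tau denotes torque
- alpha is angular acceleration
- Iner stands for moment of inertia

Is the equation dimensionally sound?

No

tau (torque) has dimensions [L^2 M T^-2].
alpha (angular acceleration) has dimensions [T^-2].
Iner (moment of inertia) has dimensions [L^2 M].

Left side: [L^2 M]
Right side: [L^-2 M^-1 T^4]

The two sides have different dimensions, so the equation is NOT dimensionally consistent.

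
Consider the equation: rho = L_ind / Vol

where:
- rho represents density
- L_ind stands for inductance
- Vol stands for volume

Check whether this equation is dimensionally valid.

No

rho (density) has dimensions [L^-3 M].
L_ind (inductance) has dimensions [I^-2 L^2 M T^-2].
Vol (volume) has dimensions [L^3].

Left side: [L^-3 M]
Right side: [I^-2 L^-1 M T^-2]

The two sides have different dimensions, so the equation is NOT dimensionally consistent.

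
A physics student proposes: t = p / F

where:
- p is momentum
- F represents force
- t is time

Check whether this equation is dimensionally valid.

Yes

p (momentum) has dimensions [L M T^-1].
F (force) has dimensions [L M T^-2].
t (time) has dimensions [T].

Left side: [T]
Right side: [T]

Both sides have the same dimensions, so the equation is dimensionally consistent.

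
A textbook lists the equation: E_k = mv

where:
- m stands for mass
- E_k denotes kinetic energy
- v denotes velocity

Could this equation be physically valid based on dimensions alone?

No

m (mass) has dimensions [M].
E_k (kinetic energy) has dimensions [L^2 M T^-2].
v (velocity) has dimensions [L T^-1].

Left side: [L^2 M T^-2]
Right side: [L M T^-1]

The two sides have different dimensions, so the equation is NOT dimensionally consistent.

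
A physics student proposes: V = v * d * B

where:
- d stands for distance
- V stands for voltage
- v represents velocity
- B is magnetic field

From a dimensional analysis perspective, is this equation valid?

Yes

d (distance) has dimensions [L].
V (voltage) has dimensions [I^-1 L^2 M T^-3].
v (velocity) has dimensions [L T^-1].
B (magnetic field) has dimensions [I^-1 M T^-2].

Left side: [I^-1 L^2 M T^-3]
Right side: [I^-1 L^2 M T^-3]

Both sides have the same dimensions, so the equation is dimensionally consistent.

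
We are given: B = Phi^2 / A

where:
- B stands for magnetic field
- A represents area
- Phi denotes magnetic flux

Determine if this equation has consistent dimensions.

No

B (magnetic field) has dimensions [I^-1 M T^-2].
A (area) has dimensions [L^2].
Phi (magnetic flux) has dimensions [I^-1 L^2 M T^-2].

Left side: [I^-1 M T^-2]
Right side: [I^-2 L^2 M^2 T^-4]

The two sides have different dimensions, so the equation is NOT dimensionally consistent.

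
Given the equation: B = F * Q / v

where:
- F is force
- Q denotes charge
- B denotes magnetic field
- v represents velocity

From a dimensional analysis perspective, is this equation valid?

No

F (force) has dimensions [L M T^-2].
Q (charge) has dimensions [I T].
B (magnetic field) has dimensions [I^-1 M T^-2].
v (velocity) has dimensions [L T^-1].

Left side: [I^-1 M T^-2]
Right side: [I M]

The two sides have different dimensions, so the equation is NOT dimensionally consistent.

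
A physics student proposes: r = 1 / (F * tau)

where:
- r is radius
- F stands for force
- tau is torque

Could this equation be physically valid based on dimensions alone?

No

r (radius) has dimensions [L].
F (force) has dimensions [L M T^-2].
tau (torque) has dimensions [L^2 M T^-2].

Left side: [L]
Right side: [L^-3 M^-2 T^4]

The two sides have different dimensions, so the equation is NOT dimensionally consistent.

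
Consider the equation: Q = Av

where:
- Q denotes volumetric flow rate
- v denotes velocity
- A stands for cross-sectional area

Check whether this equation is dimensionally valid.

Yes

Q (volumetric flow rate) has dimensions [L^3 T^-1].
v (velocity) has dimensions [L T^-1].
A (cross-sectional area) has dimensions [L^2].

Left side: [L^3 T^-1]
Right side: [L^3 T^-1]

Both sides have the same dimensions, so the equation is dimensionally consistent.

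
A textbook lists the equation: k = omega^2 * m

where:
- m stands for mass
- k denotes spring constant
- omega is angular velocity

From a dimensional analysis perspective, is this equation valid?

Yes

m (mass) has dimensions [M].
k (spring constant) has dimensions [M T^-2].
omega (angular velocity) has dimensions [T^-1].

Left side: [M T^-2]
Right side: [M T^-2]

Both sides have the same dimensions, so the equation is dimensionally consistent.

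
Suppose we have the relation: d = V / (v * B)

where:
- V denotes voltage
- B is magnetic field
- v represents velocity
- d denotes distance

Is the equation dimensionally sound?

Yes

V (voltage) has dimensions [I^-1 L^2 M T^-3].
B (magnetic field) has dimensions [I^-1 M T^-2].
v (velocity) has dimensions [L T^-1].
d (distance) has dimensions [L].

Left side: [L]
Right side: [L]

Both sides have the same dimensions, so the equation is dimensionally consistent.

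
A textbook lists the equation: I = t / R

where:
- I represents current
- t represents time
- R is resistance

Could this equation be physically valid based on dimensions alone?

No

I (current) has dimensions [I].
t (time) has dimensions [T].
R (resistance) has dimensions [I^-2 L^2 M T^-3].

Left side: [I]
Right side: [I^2 L^-2 M^-1 T^4]

The two sides have different dimensions, so the equation is NOT dimensionally consistent.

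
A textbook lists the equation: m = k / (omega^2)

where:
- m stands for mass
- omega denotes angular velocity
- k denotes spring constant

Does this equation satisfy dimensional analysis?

Yes

m (mass) has dimensions [M].
omega (angular velocity) has dimensions [T^-1].
k (spring constant) has dimensions [M T^-2].

Left side: [M]
Right side: [M]

Both sides have the same dimensions, so the equation is dimensionally consistent.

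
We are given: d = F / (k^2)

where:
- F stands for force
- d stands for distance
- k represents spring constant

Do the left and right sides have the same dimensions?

No

F (force) has dimensions [L M T^-2].
d (distance) has dimensions [L].
k (spring constant) has dimensions [M T^-2].

Left side: [L]
Right side: [L M^-1 T^2]

The two sides have different dimensions, so the equation is NOT dimensionally consistent.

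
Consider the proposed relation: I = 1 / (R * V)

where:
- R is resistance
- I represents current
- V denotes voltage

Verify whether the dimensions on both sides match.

No

R (resistance) has dimensions [I^-2 L^2 M T^-3].
I (current) has dimensions [I].
V (voltage) has dimensions [I^-1 L^2 M T^-3].

Left side: [I]
Right side: [I^3 L^-4 M^-2 T^6]

The two sides have different dimensions, so the equation is NOT dimensionally consistent.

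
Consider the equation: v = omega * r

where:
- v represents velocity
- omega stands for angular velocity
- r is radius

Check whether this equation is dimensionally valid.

Yes

v (velocity) has dimensions [L T^-1].
omega (angular velocity) has dimensions [T^-1].
r (radius) has dimensions [L].

Left side: [L T^-1]
Right side: [L T^-1]

Both sides have the same dimensions, so the equation is dimensionally consistent.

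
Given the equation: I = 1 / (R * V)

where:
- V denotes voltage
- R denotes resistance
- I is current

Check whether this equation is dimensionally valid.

No

V (voltage) has dimensions [I^-1 L^2 M T^-3].
R (resistance) has dimensions [I^-2 L^2 M T^-3].
I (current) has dimensions [I].

Left side: [I]
Right side: [I^3 L^-4 M^-2 T^6]

The two sides have different dimensions, so the equation is NOT dimensionally consistent.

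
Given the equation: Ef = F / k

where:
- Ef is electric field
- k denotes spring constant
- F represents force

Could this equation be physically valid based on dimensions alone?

No

Ef (electric field) has dimensions [I^-1 L M T^-3].
k (spring constant) has dimensions [M T^-2].
F (force) has dimensions [L M T^-2].

Left side: [I^-1 L M T^-3]
Right side: [L]

The two sides have different dimensions, so the equation is NOT dimensionally consistent.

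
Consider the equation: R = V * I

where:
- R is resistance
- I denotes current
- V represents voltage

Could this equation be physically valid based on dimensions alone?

No

R (resistance) has dimensions [I^-2 L^2 M T^-3].
I (current) has dimensions [I].
V (voltage) has dimensions [I^-1 L^2 M T^-3].

Left side: [I^-2 L^2 M T^-3]
Right side: [L^2 M T^-3]

The two sides have different dimensions, so the equation is NOT dimensionally consistent.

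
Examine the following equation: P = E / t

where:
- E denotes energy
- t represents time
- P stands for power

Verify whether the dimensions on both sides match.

Yes

E (energy) has dimensions [L^2 M T^-2].
t (time) has dimensions [T].
P (power) has dimensions [L^2 M T^-3].

Left side: [L^2 M T^-3]
Right side: [L^2 M T^-3]

Both sides have the same dimensions, so the equation is dimensionally consistent.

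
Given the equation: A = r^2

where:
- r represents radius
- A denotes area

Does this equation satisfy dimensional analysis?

Yes

r (radius) has dimensions [L].
A (area) has dimensions [L^2].

Left side: [L^2]
Right side: [L^2]

Both sides have the same dimensions, so the equation is dimensionally consistent.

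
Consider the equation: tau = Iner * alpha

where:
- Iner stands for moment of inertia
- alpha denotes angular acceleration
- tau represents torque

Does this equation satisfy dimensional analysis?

Yes

Iner (moment of inertia) has dimensions [L^2 M].
alpha (angular acceleration) has dimensions [T^-2].
tau (torque) has dimensions [L^2 M T^-2].

Left side: [L^2 M T^-2]
Right side: [L^2 M T^-2]

Both sides have the same dimensions, so the equation is dimensionally consistent.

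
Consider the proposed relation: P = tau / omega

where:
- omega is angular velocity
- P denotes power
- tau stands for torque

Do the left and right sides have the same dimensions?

No

omega (angular velocity) has dimensions [T^-1].
P (power) has dimensions [L^2 M T^-3].
tau (torque) has dimensions [L^2 M T^-2].

Left side: [L^2 M T^-3]
Right side: [L^2 M T^-1]

The two sides have different dimensions, so the equation is NOT dimensionally consistent.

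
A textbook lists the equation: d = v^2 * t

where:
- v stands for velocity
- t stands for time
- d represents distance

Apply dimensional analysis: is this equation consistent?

No

v (velocity) has dimensions [L T^-1].
t (time) has dimensions [T].
d (distance) has dimensions [L].

Left side: [L]
Right side: [L^2 T^-1]

The two sides have different dimensions, so the equation is NOT dimensionally consistent.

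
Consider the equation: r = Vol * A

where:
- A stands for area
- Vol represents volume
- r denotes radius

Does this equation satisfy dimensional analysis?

No

A (area) has dimensions [L^2].
Vol (volume) has dimensions [L^3].
r (radius) has dimensions [L].

Left side: [L]
Right side: [L^5]

The two sides have different dimensions, so the equation is NOT dimensionally consistent.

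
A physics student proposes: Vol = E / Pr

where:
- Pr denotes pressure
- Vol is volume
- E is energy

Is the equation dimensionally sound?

Yes

Pr (pressure) has dimensions [L^-1 M T^-2].
Vol (volume) has dimensions [L^3].
E (energy) has dimensions [L^2 M T^-2].

Left side: [L^3]
Right side: [L^3]

Both sides have the same dimensions, so the equation is dimensionally consistent.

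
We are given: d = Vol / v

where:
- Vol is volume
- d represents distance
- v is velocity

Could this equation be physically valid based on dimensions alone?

No

Vol (volume) has dimensions [L^3].
d (distance) has dimensions [L].
v (velocity) has dimensions [L T^-1].

Left side: [L]
Right side: [L^2 T]

The two sides have different dimensions, so the equation is NOT dimensionally consistent.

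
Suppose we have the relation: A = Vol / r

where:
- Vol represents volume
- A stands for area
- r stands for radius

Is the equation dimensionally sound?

Yes

Vol (volume) has dimensions [L^3].
A (area) has dimensions [L^2].
r (radius) has dimensions [L].

Left side: [L^2]
Right side: [L^2]

Both sides have the same dimensions, so the equation is dimensionally consistent.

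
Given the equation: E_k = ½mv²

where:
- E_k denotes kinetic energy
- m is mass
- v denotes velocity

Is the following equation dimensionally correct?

Yes

E_k (kinetic energy) has dimensions [L^2 M T^-2].
m (mass) has dimensions [M].
v (velocity) has dimensions [L T^-1].

Left side: [L^2 M T^-2]
Right side: [L^2 M T^-2]

Both sides have the same dimensions, so the equation is dimensionally consistent.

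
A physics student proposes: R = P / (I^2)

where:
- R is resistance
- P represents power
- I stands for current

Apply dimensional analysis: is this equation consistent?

Yes

R (resistance) has dimensions [I^-2 L^2 M T^-3].
P (power) has dimensions [L^2 M T^-3].
I (current) has dimensions [I].

Left side: [I^-2 L^2 M T^-3]
Right side: [I^-2 L^2 M T^-3]

Both sides have the same dimensions, so the equation is dimensionally consistent.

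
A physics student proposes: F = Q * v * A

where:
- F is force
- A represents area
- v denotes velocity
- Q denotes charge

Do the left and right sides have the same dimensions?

No

F (force) has dimensions [L M T^-2].
A (area) has dimensions [L^2].
v (velocity) has dimensions [L T^-1].
Q (charge) has dimensions [I T].

Left side: [L M T^-2]
Right side: [I L^3]

The two sides have different dimensions, so the equation is NOT dimensionally consistent.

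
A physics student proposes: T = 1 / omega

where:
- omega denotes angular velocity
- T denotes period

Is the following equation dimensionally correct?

Yes

omega (angular velocity) has dimensions [T^-1].
T (period) has dimensions [T].

Left side: [T]
Right side: [T]

Both sides have the same dimensions, so the equation is dimensionally consistent.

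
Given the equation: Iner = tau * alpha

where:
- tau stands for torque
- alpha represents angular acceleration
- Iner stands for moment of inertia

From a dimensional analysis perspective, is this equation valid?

No

tau (torque) has dimensions [L^2 M T^-2].
alpha (angular acceleration) has dimensions [T^-2].
Iner (moment of inertia) has dimensions [L^2 M].

Left side: [L^2 M]
Right side: [L^2 M T^-4]

The two sides have different dimensions, so the equation is NOT dimensionally consistent.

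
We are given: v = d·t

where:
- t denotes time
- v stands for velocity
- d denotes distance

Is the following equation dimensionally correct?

No

t (time) has dimensions [T].
v (velocity) has dimensions [L T^-1].
d (distance) has dimensions [L].

Left side: [L T^-1]
Right side: [L T]

The two sides have different dimensions, so the equation is NOT dimensionally consistent.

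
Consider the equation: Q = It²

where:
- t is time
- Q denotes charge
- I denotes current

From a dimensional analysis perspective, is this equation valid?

No

t (time) has dimensions [T].
Q (charge) has dimensions [I T].
I (current) has dimensions [I].

Left side: [I T]
Right side: [I T^2]

The two sides have different dimensions, so the equation is NOT dimensionally consistent.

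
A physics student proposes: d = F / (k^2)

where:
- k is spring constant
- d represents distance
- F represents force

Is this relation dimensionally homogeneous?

No

k (spring constant) has dimensions [M T^-2].
d (distance) has dimensions [L].
F (force) has dimensions [L M T^-2].

Left side: [L]
Right side: [L M^-1 T^2]

The two sides have different dimensions, so the equation is NOT dimensionally consistent.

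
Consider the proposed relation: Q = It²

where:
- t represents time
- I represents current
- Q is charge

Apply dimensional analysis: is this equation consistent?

No

t (time) has dimensions [T].
I (current) has dimensions [I].
Q (charge) has dimensions [I T].

Left side: [I T]
Right side: [I T^2]

The two sides have different dimensions, so the equation is NOT dimensionally consistent.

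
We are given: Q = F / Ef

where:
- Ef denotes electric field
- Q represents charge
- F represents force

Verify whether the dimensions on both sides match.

Yes

Ef (electric field) has dimensions [I^-1 L M T^-3].
Q (charge) has dimensions [I T].
F (force) has dimensions [L M T^-2].

Left side: [I T]
Right side: [I T]

Both sides have the same dimensions, so the equation is dimensionally consistent.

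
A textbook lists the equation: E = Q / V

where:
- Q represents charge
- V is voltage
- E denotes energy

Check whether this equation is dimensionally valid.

No

Q (charge) has dimensions [I T].
V (voltage) has dimensions [I^-1 L^2 M T^-3].
E (energy) has dimensions [L^2 M T^-2].

Left side: [L^2 M T^-2]
Right side: [I^2 L^-2 M^-1 T^4]

The two sides have different dimensions, so the equation is NOT dimensionally consistent.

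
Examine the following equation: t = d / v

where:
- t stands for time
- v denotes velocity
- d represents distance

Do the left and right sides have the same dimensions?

Yes

t (time) has dimensions [T].
v (velocity) has dimensions [L T^-1].
d (distance) has dimensions [L].

Left side: [T]
Right side: [T]

Both sides have the same dimensions, so the equation is dimensionally consistent.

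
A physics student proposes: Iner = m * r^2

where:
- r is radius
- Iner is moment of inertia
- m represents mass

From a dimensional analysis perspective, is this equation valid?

Yes

r (radius) has dimensions [L].
Iner (moment of inertia) has dimensions [L^2 M].
m (mass) has dimensions [M].

Left side: [L^2 M]
Right side: [L^2 M]

Both sides have the same dimensions, so the equation is dimensionally consistent.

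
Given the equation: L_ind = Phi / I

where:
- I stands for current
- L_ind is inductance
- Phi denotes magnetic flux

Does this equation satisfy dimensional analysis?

Yes

I (current) has dimensions [I].
L_ind (inductance) has dimensions [I^-2 L^2 M T^-2].
Phi (magnetic flux) has dimensions [I^-1 L^2 M T^-2].

Left side: [I^-2 L^2 M T^-2]
Right side: [I^-2 L^2 M T^-2]

Both sides have the same dimensions, so the equation is dimensionally consistent.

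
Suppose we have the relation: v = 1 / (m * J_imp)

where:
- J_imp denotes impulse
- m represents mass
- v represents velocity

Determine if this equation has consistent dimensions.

No

J_imp (impulse) has dimensions [L M T^-1].
m (mass) has dimensions [M].
v (velocity) has dimensions [L T^-1].

Left side: [L T^-1]
Right side: [L^-1 M^-2 T]

The two sides have different dimensions, so the equation is NOT dimensionally consistent.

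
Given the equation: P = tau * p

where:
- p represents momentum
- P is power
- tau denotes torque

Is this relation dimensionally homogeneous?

No

p (momentum) has dimensions [L M T^-1].
P (power) has dimensions [L^2 M T^-3].
tau (torque) has dimensions [L^2 M T^-2].

Left side: [L^2 M T^-3]
Right side: [L^3 M^2 T^-3]

The two sides have different dimensions, so the equation is NOT dimensionally consistent.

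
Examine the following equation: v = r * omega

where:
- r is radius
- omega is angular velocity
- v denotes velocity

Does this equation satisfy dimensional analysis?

Yes

r (radius) has dimensions [L].
omega (angular velocity) has dimensions [T^-1].
v (velocity) has dimensions [L T^-1].

Left side: [L T^-1]
Right side: [L T^-1]

Both sides have the same dimensions, so the equation is dimensionally consistent.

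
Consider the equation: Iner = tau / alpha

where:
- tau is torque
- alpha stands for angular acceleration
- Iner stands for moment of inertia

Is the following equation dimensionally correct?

Yes

tau (torque) has dimensions [L^2 M T^-2].
alpha (angular acceleration) has dimensions [T^-2].
Iner (moment of inertia) has dimensions [L^2 M].

Left side: [L^2 M]
Right side: [L^2 M]

Both sides have the same dimensions, so the equation is dimensionally consistent.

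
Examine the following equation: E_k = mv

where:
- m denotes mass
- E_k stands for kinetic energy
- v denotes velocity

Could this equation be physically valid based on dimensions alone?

No

m (mass) has dimensions [M].
E_k (kinetic energy) has dimensions [L^2 M T^-2].
v (velocity) has dimensions [L T^-1].

Left side: [L^2 M T^-2]
Right side: [L M T^-1]

The two sides have different dimensions, so the equation is NOT dimensionally consistent.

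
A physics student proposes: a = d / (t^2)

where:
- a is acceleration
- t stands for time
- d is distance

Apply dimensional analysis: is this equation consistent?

Yes

a (acceleration) has dimensions [L T^-2].
t (time) has dimensions [T].
d (distance) has dimensions [L].

Left side: [L T^-2]
Right side: [L T^-2]

Both sides have the same dimensions, so the equation is dimensionally consistent.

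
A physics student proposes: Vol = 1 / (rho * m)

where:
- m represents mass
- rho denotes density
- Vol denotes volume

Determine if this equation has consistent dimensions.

No

m (mass) has dimensions [M].
rho (density) has dimensions [L^-3 M].
Vol (volume) has dimensions [L^3].

Left side: [L^3]
Right side: [L^3 M^-2]

The two sides have different dimensions, so the equation is NOT dimensionally consistent.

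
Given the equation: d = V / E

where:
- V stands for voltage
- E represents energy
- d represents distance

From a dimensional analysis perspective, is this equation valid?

No

V (voltage) has dimensions [I^-1 L^2 M T^-3].
E (energy) has dimensions [L^2 M T^-2].
d (distance) has dimensions [L].

Left side: [L]
Right side: [I^-1 T^-1]

The two sides have different dimensions, so the equation is NOT dimensionally consistent.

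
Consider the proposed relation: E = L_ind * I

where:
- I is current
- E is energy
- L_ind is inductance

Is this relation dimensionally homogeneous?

No

I (current) has dimensions [I].
E (energy) has dimensions [L^2 M T^-2].
L_ind (inductance) has dimensions [I^-2 L^2 M T^-2].

Left side: [L^2 M T^-2]
Right side: [I^-1 L^2 M T^-2]

The two sides have different dimensions, so the equation is NOT dimensionally consistent.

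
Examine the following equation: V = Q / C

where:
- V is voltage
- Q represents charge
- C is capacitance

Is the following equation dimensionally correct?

Yes

V (voltage) has dimensions [I^-1 L^2 M T^-3].
Q (charge) has dimensions [I T].
C (capacitance) has dimensions [I^2 L^-2 M^-1 T^4].

Left side: [I^-1 L^2 M T^-3]
Right side: [I^-1 L^2 M T^-3]

Both sides have the same dimensions, so the equation is dimensionally consistent.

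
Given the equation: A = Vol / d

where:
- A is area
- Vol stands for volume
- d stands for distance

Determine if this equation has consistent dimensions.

Yes

A (area) has dimensions [L^2].
Vol (volume) has dimensions [L^3].
d (distance) has dimensions [L].

Left side: [L^2]
Right side: [L^2]

Both sides have the same dimensions, so the equation is dimensionally consistent.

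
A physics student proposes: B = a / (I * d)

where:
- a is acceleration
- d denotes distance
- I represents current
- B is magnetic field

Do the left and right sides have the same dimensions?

No

a (acceleration) has dimensions [L T^-2].
d (distance) has dimensions [L].
I (current) has dimensions [I].
B (magnetic field) has dimensions [I^-1 M T^-2].

Left side: [I^-1 M T^-2]
Right side: [I^-1 T^-2]

The two sides have different dimensions, so the equation is NOT dimensionally consistent.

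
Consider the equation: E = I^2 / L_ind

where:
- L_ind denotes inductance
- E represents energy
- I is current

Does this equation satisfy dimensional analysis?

No

L_ind (inductance) has dimensions [I^-2 L^2 M T^-2].
E (energy) has dimensions [L^2 M T^-2].
I (current) has dimensions [I].

Left side: [L^2 M T^-2]
Right side: [I^4 L^-2 M^-1 T^2]

The two sides have different dimensions, so the equation is NOT dimensionally consistent.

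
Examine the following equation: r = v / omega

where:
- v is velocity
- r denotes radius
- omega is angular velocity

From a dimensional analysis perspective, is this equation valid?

Yes

v (velocity) has dimensions [L T^-1].
r (radius) has dimensions [L].
omega (angular velocity) has dimensions [T^-1].

Left side: [L]
Right side: [L]

Both sides have the same dimensions, so the equation is dimensionally consistent.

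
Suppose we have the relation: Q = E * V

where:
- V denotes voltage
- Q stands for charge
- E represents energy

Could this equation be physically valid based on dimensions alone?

No

V (voltage) has dimensions [I^-1 L^2 M T^-3].
Q (charge) has dimensions [I T].
E (energy) has dimensions [L^2 M T^-2].

Left side: [I T]
Right side: [I^-1 L^4 M^2 T^-5]

The two sides have different dimensions, so the equation is NOT dimensionally consistent.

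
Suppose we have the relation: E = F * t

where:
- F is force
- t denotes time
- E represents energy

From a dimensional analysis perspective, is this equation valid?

No

F (force) has dimensions [L M T^-2].
t (time) has dimensions [T].
E (energy) has dimensions [L^2 M T^-2].

Left side: [L^2 M T^-2]
Right side: [L M T^-1]

The two sides have different dimensions, so the equation is NOT dimensionally consistent.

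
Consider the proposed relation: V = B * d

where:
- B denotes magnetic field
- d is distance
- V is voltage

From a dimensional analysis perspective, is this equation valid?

No

B (magnetic field) has dimensions [I^-1 M T^-2].
d (distance) has dimensions [L].
V (voltage) has dimensions [I^-1 L^2 M T^-3].

Left side: [I^-1 L^2 M T^-3]
Right side: [I^-1 L M T^-2]

The two sides have different dimensions, so the equation is NOT dimensionally consistent.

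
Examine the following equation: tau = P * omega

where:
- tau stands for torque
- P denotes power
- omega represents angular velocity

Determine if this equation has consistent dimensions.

No

tau (torque) has dimensions [L^2 M T^-2].
P (power) has dimensions [L^2 M T^-3].
omega (angular velocity) has dimensions [T^-1].

Left side: [L^2 M T^-2]
Right side: [L^2 M T^-4]

The two sides have different dimensions, so the equation is NOT dimensionally consistent.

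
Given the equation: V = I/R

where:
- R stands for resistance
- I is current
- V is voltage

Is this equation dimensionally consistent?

No

R (resistance) has dimensions [I^-2 L^2 M T^-3].
I (current) has dimensions [I].
V (voltage) has dimensions [I^-1 L^2 M T^-3].

Left side: [I^-1 L^2 M T^-3]
Right side: [I^3 L^-2 M^-1 T^3]

The two sides have different dimensions, so the equation is NOT dimensionally consistent.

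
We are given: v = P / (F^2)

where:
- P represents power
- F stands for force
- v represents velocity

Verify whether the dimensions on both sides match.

No

P (power) has dimensions [L^2 M T^-3].
F (force) has dimensions [L M T^-2].
v (velocity) has dimensions [L T^-1].

Left side: [L T^-1]
Right side: [M^-1 T]

The two sides have different dimensions, so the equation is NOT dimensionally consistent.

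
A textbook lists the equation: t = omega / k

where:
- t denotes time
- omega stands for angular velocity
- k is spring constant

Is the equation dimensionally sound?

No

t (time) has dimensions [T].
omega (angular velocity) has dimensions [T^-1].
k (spring constant) has dimensions [M T^-2].

Left side: [T]
Right side: [M^-1 T]

The two sides have different dimensions, so the equation is NOT dimensionally consistent.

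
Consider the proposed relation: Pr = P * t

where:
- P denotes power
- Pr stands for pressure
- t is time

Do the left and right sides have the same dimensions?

No

P (power) has dimensions [L^2 M T^-3].
Pr (pressure) has dimensions [L^-1 M T^-2].
t (time) has dimensions [T].

Left side: [L^-1 M T^-2]
Right side: [L^2 M T^-2]

The two sides have different dimensions, so the equation is NOT dimensionally consistent.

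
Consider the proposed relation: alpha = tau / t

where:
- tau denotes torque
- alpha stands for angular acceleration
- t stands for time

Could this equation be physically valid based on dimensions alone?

No

tau (torque) has dimensions [L^2 M T^-2].
alpha (angular acceleration) has dimensions [T^-2].
t (time) has dimensions [T].

Left side: [T^-2]
Right side: [L^2 M T^-3]

The two sides have different dimensions, so the equation is NOT dimensionally consistent.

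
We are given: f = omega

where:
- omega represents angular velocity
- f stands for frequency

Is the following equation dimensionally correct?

Yes

omega (angular velocity) has dimensions [T^-1].
f (frequency) has dimensions [T^-1].

Left side: [T^-1]
Right side: [T^-1]

Both sides have the same dimensions, so the equation is dimensionally consistent.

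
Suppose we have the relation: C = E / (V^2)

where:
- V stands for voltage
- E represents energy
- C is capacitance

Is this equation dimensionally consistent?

Yes

V (voltage) has dimensions [I^-1 L^2 M T^-3].
E (energy) has dimensions [L^2 M T^-2].
C (capacitance) has dimensions [I^2 L^-2 M^-1 T^4].

Left side: [I^2 L^-2 M^-1 T^4]
Right side: [I^2 L^-2 M^-1 T^4]

Both sides have the same dimensions, so the equation is dimensionally consistent.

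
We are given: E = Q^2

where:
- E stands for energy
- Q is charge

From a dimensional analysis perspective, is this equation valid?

No

E (energy) has dimensions [L^2 M T^-2].
Q (charge) has dimensions [I T].

Left side: [L^2 M T^-2]
Right side: [I^2 T^2]

The two sides have different dimensions, so the equation is NOT dimensionally consistent.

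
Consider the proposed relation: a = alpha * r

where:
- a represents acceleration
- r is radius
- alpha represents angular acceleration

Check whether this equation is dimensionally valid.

Yes

a (acceleration) has dimensions [L T^-2].
r (radius) has dimensions [L].
alpha (angular acceleration) has dimensions [T^-2].

Left side: [L T^-2]
Right side: [L T^-2]

Both sides have the same dimensions, so the equation is dimensionally consistent.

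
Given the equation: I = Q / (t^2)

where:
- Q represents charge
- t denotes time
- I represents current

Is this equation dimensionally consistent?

No

Q (charge) has dimensions [I T].
t (time) has dimensions [T].
I (current) has dimensions [I].

Left side: [I]
Right side: [I T^-1]

The two sides have different dimensions, so the equation is NOT dimensionally consistent.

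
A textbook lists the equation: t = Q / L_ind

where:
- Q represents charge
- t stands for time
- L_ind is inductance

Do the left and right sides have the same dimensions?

No

Q (charge) has dimensions [I T].
t (time) has dimensions [T].
L_ind (inductance) has dimensions [I^-2 L^2 M T^-2].

Left side: [T]
Right side: [I^3 L^-2 M^-1 T^3]

The two sides have different dimensions, so the equation is NOT dimensionally consistent.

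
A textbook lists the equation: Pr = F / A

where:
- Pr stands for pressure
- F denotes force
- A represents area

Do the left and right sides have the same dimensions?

Yes

Pr (pressure) has dimensions [L^-1 M T^-2].
F (force) has dimensions [L M T^-2].
A (area) has dimensions [L^2].

Left side: [L^-1 M T^-2]
Right side: [L^-1 M T^-2]

Both sides have the same dimensions, so the equation is dimensionally consistent.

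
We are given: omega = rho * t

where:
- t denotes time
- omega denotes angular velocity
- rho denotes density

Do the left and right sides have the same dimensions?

No

t (time) has dimensions [T].
omega (angular velocity) has dimensions [T^-1].
rho (density) has dimensions [L^-3 M].

Left side: [T^-1]
Right side: [L^-3 M T]

The two sides have different dimensions, so the equation is NOT dimensionally consistent.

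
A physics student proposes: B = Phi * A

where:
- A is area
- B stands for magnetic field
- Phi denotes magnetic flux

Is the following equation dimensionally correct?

No

A (area) has dimensions [L^2].
B (magnetic field) has dimensions [I^-1 M T^-2].
Phi (magnetic flux) has dimensions [I^-1 L^2 M T^-2].

Left side: [I^-1 M T^-2]
Right side: [I^-1 L^4 M T^-2]

The two sides have different dimensions, so the equation is NOT dimensionally consistent.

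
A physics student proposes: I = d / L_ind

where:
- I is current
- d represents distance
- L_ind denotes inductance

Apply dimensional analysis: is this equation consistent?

No

I (current) has dimensions [I].
d (distance) has dimensions [L].
L_ind (inductance) has dimensions [I^-2 L^2 M T^-2].

Left side: [I]
Right side: [I^2 L^-1 M^-1 T^2]

The two sides have different dimensions, so the equation is NOT dimensionally consistent.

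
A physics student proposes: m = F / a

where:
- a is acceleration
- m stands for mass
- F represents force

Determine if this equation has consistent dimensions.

Yes

a (acceleration) has dimensions [L T^-2].
m (mass) has dimensions [M].
F (force) has dimensions [L M T^-2].

Left side: [M]
Right side: [M]

Both sides have the same dimensions, so the equation is dimensionally consistent.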